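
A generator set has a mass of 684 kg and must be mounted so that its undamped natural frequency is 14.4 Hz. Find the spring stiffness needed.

5600000 N/m

ω_n = 2πf_n = 2π × 14.4 = 90.48 rad/s.
k = m·ω_n² = 684 × 90.48² = 684 × 8186 = 5599000 N/m.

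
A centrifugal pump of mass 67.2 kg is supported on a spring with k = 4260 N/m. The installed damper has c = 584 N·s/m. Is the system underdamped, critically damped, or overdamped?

underdamped

c_c = 2√(k·m) = 1070 N·s/m; ζ = c/c_c = 584/1070 = 0.546.
Since ζ < 1 the system is underdamped.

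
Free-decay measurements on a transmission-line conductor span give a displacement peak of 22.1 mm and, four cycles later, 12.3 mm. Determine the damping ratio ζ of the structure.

0.0233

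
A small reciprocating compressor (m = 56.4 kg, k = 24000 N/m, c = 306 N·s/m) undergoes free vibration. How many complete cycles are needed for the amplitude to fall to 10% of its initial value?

3 cycles

ζ = c/(2√(km)) = 306/(2√(24000 × 56.4)) = 306/2327 = 0.1315.
Logarithmic decrement δ = 2πζ/√(1 − ζ²) = 2π × 0.1315/√(1 − 0.0173) = 0.8335.
x_n/x₀ = e^(−nδ) ≤ 0.1; take ln: n ≥ ln(1/0.1)/δ = 2.303/0.8335 = 2.762.
So 3 complete cycles are required.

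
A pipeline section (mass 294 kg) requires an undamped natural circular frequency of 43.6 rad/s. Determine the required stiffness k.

559000 N/m

k = m·ω_n² = 294 × 43.60² = 294 × 1901 = 558900 N/m.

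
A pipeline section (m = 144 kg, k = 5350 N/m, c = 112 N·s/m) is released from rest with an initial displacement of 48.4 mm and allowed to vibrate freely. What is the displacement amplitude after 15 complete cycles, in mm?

0.117 mm

ζ = c/(2√(km)) = 112/(2√(5350 × 144)) = 112/1755 = 0.06380.
Logarithmic decrement δ = 2πζ/√(1 − ζ²) = 2π × 0.06380/√(1 − 0.00407) = 0.4017.
After n cycles, x_n/x₀ = e^(−nδ), so x_15 = 48.4 × e^(−15 × 0.4017) = 48.4 × 0.002417 = 0.1170 mm.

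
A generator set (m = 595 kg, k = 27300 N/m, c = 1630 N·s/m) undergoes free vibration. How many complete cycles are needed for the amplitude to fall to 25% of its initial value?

ζ = c/(2√(km)) = 1630/(2√(27300 × 595)) = 1630/8061 = 0.2022.
Logarithmic decrement δ = 2πζ/√(1 − ζ²) = 2π × 0.2022/√(1 − 0.0409) = 1.297.
x_n/x₀ = e^(−nδ) ≤ 0.25; take ln: n ≥ ln(1/0.25)/δ = 1.386/1.297 = 1.069.
So 2 complete cycles are required.

2 cycles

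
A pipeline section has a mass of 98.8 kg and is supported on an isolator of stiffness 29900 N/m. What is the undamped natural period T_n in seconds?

ω_n = √(k/m) = √(29900/98.8) = √302.6 = 17.40 rad/s.
T_n = 2π/ω_n = 6.283/17.40 = 0.3612 s.

0.361 s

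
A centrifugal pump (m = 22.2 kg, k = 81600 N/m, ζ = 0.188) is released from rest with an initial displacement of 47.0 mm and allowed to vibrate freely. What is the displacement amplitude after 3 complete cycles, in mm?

1.27 mm

Logarithmic decrement δ = 2πζ/√(1 − ζ²) = 2π × 0.1880/√(1 − 0.0353) = 1.203.
After n cycles, x_n/x₀ = e^(−nδ), so x_3 = 47.0 × e^(−3 × 1.203) = 47.0 × 0.02710 = 1.274 mm.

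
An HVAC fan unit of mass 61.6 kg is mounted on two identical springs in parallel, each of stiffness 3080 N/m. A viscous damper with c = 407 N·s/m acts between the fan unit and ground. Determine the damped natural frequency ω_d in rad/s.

Parallel springs add: k_eq = 2 × 3080 = 6160 N/m.
ω_n = √(k_eq/m) = √(6160/61.6) = 10.00 rad/s.
Critical damping c_c = 2√(k_eq·m) = 2√(6160 × 61.6) = 1232 N·s/m, so ζ = c/c_c = 407/1232 = 0.3304.
ω_d = ω_n√(1 − ζ²) = 10.00 × √(1 − 0.109) = 9.439 rad/s.

9.44 rad/s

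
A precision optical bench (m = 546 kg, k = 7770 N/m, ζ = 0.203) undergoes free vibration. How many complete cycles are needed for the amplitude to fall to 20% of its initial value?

2 cycles

Logarithmic decrement δ = 2πζ/√(1 − ζ²) = 2π × 0.2030/√(1 − 0.0412) = 1.303.
x_n/x₀ = e^(−nδ) ≤ 0.2; take ln: n ≥ ln(1/0.2)/δ = 1.609/1.303 = 1.236.
So 2 complete cycles are required.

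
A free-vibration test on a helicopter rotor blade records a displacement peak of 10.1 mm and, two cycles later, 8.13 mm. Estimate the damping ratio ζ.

Logarithmic decrement δ = (1/n)·ln(x₀/x_n) = (1/2)·ln(10.1/8.13) = (1/2)·ln(1.242) = 0.1085.
ζ = δ/√(4π² + δ²) = 0.1085/√(39.48 + 0.0118) = 0.1085/6.284 = 0.01726.

0.0173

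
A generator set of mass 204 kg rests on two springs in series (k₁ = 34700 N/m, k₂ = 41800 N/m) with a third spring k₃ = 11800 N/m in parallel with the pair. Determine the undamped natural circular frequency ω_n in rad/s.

Series pair: k_s = k₁k₂/(k₁+k₂) = (34700)(41800)/(34700 + 41800) = 18960 N/m. In parallel with k₃: k_eq = 18960 + 11800 = 30760 N/m.
ω_n = √(k_eq/m) = √(30760/204) = √150.8 = 12.28 rad/s.

12.3 rad/s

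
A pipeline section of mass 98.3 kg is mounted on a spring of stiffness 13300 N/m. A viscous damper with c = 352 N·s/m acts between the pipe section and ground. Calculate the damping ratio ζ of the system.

ω_n = √(k/m) = √(13300/98.3) = 11.63 rad/s.
Critical damping c_c = 2√(k·m) = 2√(13300 × 98.3) = 2287 N·s/m, so ζ = c/c_c = 352/2287 = 0.1539.

0.154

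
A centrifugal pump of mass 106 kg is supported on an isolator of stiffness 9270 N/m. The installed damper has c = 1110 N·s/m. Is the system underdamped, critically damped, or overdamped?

c_c = 2√(k·m) = 1983 N·s/m; ζ = c/c_c = 1110/1983 = 0.560.
Since ζ < 1 the system is underdamped.

underdamped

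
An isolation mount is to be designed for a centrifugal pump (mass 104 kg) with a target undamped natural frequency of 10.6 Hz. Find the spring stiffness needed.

461000 N/m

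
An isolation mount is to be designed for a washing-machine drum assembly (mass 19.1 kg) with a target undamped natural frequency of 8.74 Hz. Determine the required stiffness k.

57600 N/m

ω_n = 2πf_n = 2π × 8.74 = 54.92 rad/s.
k = m·ω_n² = 19.1 × 54.92² = 19.1 × 3016 = 57600 N/m.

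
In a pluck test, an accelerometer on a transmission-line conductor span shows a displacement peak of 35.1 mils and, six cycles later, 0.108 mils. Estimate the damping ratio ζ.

0.152

Logarithmic decrement δ = (1/n)·ln(x₀/x_n) = (1/6)·ln(35.1/0.108) = (1/6)·ln(325.0) = 0.9640.
ζ = δ/√(4π² + δ²) = 0.9640/√(39.48 + 0.929) = 0.9640/6.357 = 0.1516.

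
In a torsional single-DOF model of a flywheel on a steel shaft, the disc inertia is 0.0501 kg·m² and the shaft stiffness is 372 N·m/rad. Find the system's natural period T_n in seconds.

ω_n = √(k_t/J) = √(372/0.0501) = √7425 = 86.17 rad/s.
T_n = 2π/ω_n = 6.283/86.17 = 0.07292 s.

0.0729 s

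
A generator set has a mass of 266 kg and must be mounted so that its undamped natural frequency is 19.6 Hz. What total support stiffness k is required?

4030000 N/m

ω_n = 2πf_n = 2π × 19.6 = 123.2 rad/s.
k = m·ω_n² = 266 × 123.2² = 266 × 15170 = 4034000 N/m.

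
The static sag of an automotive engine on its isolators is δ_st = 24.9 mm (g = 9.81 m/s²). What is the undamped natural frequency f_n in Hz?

3.16 Hz

ω_n = √(g/δ_st) = √(9.81/0.0249) = √394.0 = 19.85 rad/s.
f_n = ω_n/(2π) = 19.85/6.283 = 3.159 Hz.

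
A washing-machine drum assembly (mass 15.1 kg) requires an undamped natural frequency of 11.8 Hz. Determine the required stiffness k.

ω_n = 2πf_n = 2π × 11.8 = 74.14 rad/s.
k = m·ω_n² = 15.1 × 74.14² = 15.1 × 5497 = 83000 N/m.

83000 N/m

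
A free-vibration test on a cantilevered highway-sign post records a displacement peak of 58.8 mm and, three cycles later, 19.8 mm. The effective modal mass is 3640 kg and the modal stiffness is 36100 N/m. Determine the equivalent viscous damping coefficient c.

1320 N·s/m

Logarithmic decrement δ = (1/n)·ln(x₀/x_n) = (1/3)·ln(58.8/19.8) = (1/3)·ln(2.970) = 0.3628.
ζ = δ/√(4π² + δ²) = 0.3628/√(39.48 + 0.132) = 0.3628/6.294 = 0.05765.
c = ζ · 2√(km) = 0.05765 × 2√(36100 × 3640) = 0.05765 × 22930 = 1322 N·s/m.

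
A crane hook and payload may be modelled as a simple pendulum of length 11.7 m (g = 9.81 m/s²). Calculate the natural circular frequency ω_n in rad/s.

For a simple pendulum ω_n = √(g/L) = √(9.81/11.7) = √0.8385 = 0.9157 rad/s.

0.916 rad/s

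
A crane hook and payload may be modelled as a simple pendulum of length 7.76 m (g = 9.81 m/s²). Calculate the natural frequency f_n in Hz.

0.179 Hz

For a simple pendulum ω_n = √(g/L) = √(9.81/7.76) = √1.264 = 1.124 rad/s.
f_n = ω_n/(2π) = 1.124/6.283 = 0.1789 Hz.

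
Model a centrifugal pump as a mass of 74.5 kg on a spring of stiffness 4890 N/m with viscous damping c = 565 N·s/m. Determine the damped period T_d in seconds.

ω_n = √(k/m) = √(4890/74.5) = 8.102 rad/s.
Critical damping c_c = 2√(k·m) = 2√(4890 × 74.5) = 1207 N·s/m, so ζ = c/c_c = 565/1207 = 0.4680.
ω_d = ω_n√(1 − ζ²) = 8.102 × √(1 − 0.219) = 7.160 rad/s.
T_d = 2π/ω_d = 0.8776 s.

0.878 s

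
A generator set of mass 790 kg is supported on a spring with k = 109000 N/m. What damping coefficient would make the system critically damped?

18600 N·s/m

c_c = 2√(k·m) = 2√(109000 × 790) = 2 × 9280 = 18560 N·s/m.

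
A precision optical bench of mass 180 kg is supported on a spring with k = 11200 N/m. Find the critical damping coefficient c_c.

2840 N·s/m

c_c = 2√(k·m) = 2√(11200 × 180) = 2 × 1420 = 2840 N·s/m.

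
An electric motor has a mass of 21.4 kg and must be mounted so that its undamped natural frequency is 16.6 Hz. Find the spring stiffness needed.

ω_n = 2πf_n = 2π × 16.6 = 104.3 rad/s.
k = m·ω_n² = 21.4 × 104.3² = 21.4 × 10880 = 232800 N/m.

233000 N/m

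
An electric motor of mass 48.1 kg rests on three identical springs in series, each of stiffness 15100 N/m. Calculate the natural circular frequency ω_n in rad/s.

Series springs: 1/k_eq = 3/15100, so k_eq = 15100/3 = 5033 N/m.
ω_n = √(k_eq/m) = √(5033/48.1) = √104.6 = 10.23 rad/s.

10.2 rad/s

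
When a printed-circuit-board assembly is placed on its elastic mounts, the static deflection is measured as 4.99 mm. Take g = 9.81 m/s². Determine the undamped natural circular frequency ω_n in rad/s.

ω_n = √(g/δ_st) = √(9.81/0.00499) = √1966 = 44.34 rad/s.

44.3 rad/s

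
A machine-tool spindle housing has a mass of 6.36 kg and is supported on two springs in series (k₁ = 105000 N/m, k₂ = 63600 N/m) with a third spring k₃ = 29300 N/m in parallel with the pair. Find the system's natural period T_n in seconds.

0.0604 s

Series pair: k_s = k₁k₂/(k₁+k₂) = (105000)(63600)/(105000 + 63600) = 39610 N/m. In parallel with k₃: k_eq = 39610 + 29300 = 68910 N/m.
ω_n = √(k_eq/m) = √(68910/6.36) = √10830 = 104.1 rad/s.
T_n = 2π/ω_n = 6.283/104.1 = 0.06036 s.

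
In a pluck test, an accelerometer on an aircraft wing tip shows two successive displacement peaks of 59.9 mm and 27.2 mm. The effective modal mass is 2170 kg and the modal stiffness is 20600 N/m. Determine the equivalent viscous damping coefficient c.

1670 N·s/m

Logarithmic decrement δ = (1/n)·ln(x₀/x_n) = (1/1)·ln(59.9/27.2) = (1/1)·ln(2.202) = 0.7895.
ζ = δ/√(4π² + δ²) = 0.7895/√(39.48 + 0.623) = 0.7895/6.333 = 0.1247.
c = ζ · 2√(km) = 0.1247 × 2√(20600 × 2170) = 0.1247 × 13370 = 1667 N·s/m.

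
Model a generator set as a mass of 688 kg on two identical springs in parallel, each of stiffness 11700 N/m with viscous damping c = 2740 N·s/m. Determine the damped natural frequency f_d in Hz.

Parallel springs add: k_eq = 2 × 11700 = 23400 N/m.
ω_n = √(k_eq/m) = √(23400/688) = 5.832 rad/s.
Critical damping c_c = 2√(k_eq·m) = 2√(23400 × 688) = 8025 N·s/m, so ζ = c/c_c = 2740/8025 = 0.3414.
ω_d = ω_n√(1 − ζ²) = 5.832 × √(1 − 0.117) = 5.481 rad/s.
f_d = ω_d/(2π) = 0.8724 Hz.

0.872 Hz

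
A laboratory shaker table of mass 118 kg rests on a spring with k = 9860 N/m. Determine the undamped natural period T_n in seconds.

0.687 s

ω_n = √(k/m) = √(9860/118) = √83.56 = 9.141 rad/s.
T_n = 2π/ω_n = 6.283/9.141 = 0.6874 s.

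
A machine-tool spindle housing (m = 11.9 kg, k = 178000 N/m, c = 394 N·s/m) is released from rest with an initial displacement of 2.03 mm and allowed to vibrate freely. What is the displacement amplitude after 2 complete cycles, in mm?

0.365 mm

ζ = c/(2√(km)) = 394/(2√(178000 × 11.9)) = 394/2911 = 0.1354.
Logarithmic decrement δ = 2πζ/√(1 − ζ²) = 2π × 0.1354/√(1 − 0.0183) = 0.8584.
After n cycles, x_n/x₀ = e^(−nδ), so x_2 = 2.03 × e^(−2 × 0.8584) = 2.03 × 0.1796 = 0.3647 mm.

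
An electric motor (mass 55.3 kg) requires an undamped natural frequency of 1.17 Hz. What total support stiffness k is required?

2990 N/m

ω_n = 2πf_n = 2π × 1.17 = 7.351 rad/s.
k = m·ω_n² = 55.3 × 7.351² = 55.3 × 54.04 = 2989 N/m.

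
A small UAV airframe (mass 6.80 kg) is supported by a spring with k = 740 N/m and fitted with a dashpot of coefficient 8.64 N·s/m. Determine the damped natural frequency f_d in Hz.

ω_n = √(k/m) = √(740.0/6.80) = 10.43 rad/s.
Critical damping c_c = 2√(k·m) = 2√(740.0 × 6.80) = 141.9 N·s/m, so ζ = c/c_c = 8.64/141.9 = 0.06090.
ω_d = ω_n√(1 − ζ²) = 10.43 × √(1 − 0.00371) = 10.41 rad/s.
f_d = ω_d/(2π) = 1.657 Hz.

1.66 Hz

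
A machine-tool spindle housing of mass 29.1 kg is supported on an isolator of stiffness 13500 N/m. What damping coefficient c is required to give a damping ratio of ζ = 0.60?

c_c = 2√(k·m) = 2√(13500 × 29.1) = 1254 N·s/m.
c = ζ·c_c = 0.60 × 1254 = 752.1 N·s/m.

752 N·s/m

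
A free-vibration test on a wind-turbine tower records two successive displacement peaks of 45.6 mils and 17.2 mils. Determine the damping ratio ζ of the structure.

Logarithmic decrement δ = (1/n)·ln(x₀/x_n) = (1/1)·ln(45.6/17.2) = (1/1)·ln(2.651) = 0.9750.
ζ = δ/√(4π² + δ²) = 0.9750/√(39.48 + 0.951) = 0.9750/6.358 = 0.1533.

0.153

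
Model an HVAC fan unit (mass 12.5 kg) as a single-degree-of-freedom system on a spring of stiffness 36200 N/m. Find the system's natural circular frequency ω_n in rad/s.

53.8 rad/s

ω_n = √(k/m) = √(36200/12.5) = √2896 = 53.81 rad/s.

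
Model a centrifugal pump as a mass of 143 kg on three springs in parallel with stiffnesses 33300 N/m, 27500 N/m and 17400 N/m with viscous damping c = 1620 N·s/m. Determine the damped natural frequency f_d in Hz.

3.61 Hz

Parallel springs add: k_eq = 33300 + 27500 + 17400 = 78200 N/m.
ω_n = √(k_eq/m) = √(78200/143) = 23.38 rad/s.
Critical damping c_c = 2√(k_eq·m) = 2√(78200 × 143) = 6688 N·s/m, so ζ = c/c_c = 1620/6688 = 0.2422.
ω_d = ω_n√(1 − ζ²) = 23.38 × √(1 − 0.0587) = 22.69 rad/s.
f_d = ω_d/(2π) = 3.611 Hz.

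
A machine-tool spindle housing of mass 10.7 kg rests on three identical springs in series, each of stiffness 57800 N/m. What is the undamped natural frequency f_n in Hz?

Series springs: 1/k_eq = 3/57800, so k_eq = 57800/3 = 19270 N/m.
ω_n = √(k_eq/m) = √(19270/10.7) = √1801 = 42.43 rad/s.
f_n = ω_n/(2π) = 42.43/6.283 = 6.754 Hz.

6.75 Hz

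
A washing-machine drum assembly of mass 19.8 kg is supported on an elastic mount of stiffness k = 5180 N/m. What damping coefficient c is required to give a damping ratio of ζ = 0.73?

c_c = 2√(k·m) = 2√(5180 × 19.8) = 640.5 N·s/m.
c = ζ·c_c = 0.73 × 640.5 = 467.6 N·s/m.

468 N·s/m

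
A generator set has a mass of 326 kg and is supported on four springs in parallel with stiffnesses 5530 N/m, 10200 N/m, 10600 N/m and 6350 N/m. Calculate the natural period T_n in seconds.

Parallel springs add: k_eq = 5530 + 10200 + 10600 + 6350 = 32680 N/m.
ω_n = √(k_eq/m) = √(32680/326) = √100.2 = 10.01 rad/s.
T_n = 2π/ω_n = 6.283/10.01 = 0.6275 s.

0.628 s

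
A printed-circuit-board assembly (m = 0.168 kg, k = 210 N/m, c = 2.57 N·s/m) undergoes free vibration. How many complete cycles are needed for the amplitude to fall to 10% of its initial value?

2 cycles

ζ = c/(2√(km)) = 2.57/(2√(210 × 0.168)) = 2.57/11.88 = 0.2163.
Logarithmic decrement δ = 2πζ/√(1 − ζ²) = 2π × 0.2163/√(1 − 0.0468) = 1.392.
x_n/x₀ = e^(−nδ) ≤ 0.1; take ln: n ≥ ln(1/0.1)/δ = 2.303/1.392 = 1.654.
So 2 complete cycles are required.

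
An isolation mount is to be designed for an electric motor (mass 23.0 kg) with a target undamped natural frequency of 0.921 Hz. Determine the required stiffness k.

770 N/m

ω_n = 2πf_n = 2π × 0.921 = 5.787 rad/s.
k = m·ω_n² = 23.0 × 5.787² = 23.0 × 33.49 = 770.2 N/m.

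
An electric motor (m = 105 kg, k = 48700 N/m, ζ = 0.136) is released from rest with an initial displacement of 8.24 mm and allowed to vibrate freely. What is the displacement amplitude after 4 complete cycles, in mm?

0.262 mm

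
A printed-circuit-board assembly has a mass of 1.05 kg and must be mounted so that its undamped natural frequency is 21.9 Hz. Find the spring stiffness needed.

19900 N/m

ω_n = 2πf_n = 2π × 21.9 = 137.6 rad/s.
k = m·ω_n² = 1.05 × 137.6² = 1.05 × 18930 = 19880 N/m.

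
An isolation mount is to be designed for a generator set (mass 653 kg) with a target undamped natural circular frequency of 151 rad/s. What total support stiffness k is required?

k = m·ω_n² = 653 × 151.0² = 653 × 22800 = 14890000 N/m.

14900000 N/m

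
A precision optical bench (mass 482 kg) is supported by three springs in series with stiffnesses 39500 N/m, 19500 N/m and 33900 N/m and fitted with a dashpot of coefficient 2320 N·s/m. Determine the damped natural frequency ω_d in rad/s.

Series springs: 1/k_eq = 1/39500 + 1/19500 + 1/33900 = 0.0001061, so k_eq = 9425 N/m.
ω_n = √(k_eq/m) = √(9425/482) = 4.422 rad/s.
Critical damping c_c = 2√(k_eq·m) = 2√(9425 × 482) = 4263 N·s/m, so ζ = c/c_c = 2320/4263 = 0.5442.
ω_d = ω_n√(1 − ζ²) = 4.422 × √(1 − 0.296) = 3.710 rad/s.

3.71 rad/s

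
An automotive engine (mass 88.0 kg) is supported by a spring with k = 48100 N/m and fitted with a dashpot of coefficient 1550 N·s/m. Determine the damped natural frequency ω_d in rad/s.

ω_n = √(k/m) = √(48100/88.0) = 23.38 rad/s.
Critical damping c_c = 2√(k·m) = 2√(48100 × 88.0) = 4115 N·s/m, so ζ = c/c_c = 1550/4115 = 0.3767.
ω_d = ω_n√(1 − ζ²) = 23.38 × √(1 − 0.142) = 21.66 rad/s.

21.7 rad/s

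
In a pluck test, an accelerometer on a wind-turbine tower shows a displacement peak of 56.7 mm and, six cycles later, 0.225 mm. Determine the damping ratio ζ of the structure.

0.145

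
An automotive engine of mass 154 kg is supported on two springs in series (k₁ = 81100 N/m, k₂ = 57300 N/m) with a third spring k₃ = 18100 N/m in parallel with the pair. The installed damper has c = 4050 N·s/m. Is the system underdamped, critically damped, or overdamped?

underdamped

Series pair: k_s = k₁k₂/(k₁+k₂) = (81100)(57300)/(81100 + 57300) = 33580 N/m. In parallel with k₃: k_eq = 33580 + 18100 = 51680 N/m.
c_c = 2√(k_eq·m) = 5642 N·s/m; ζ = c/c_c = 4050/5642 = 0.718.
Since ζ < 1 the system is underdamped.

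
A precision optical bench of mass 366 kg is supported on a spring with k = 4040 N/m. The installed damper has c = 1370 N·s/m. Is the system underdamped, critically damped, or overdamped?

underdamped

c_c = 2√(k·m) = 2432 N·s/m; ζ = c/c_c = 1370/2432 = 0.563.
Since ζ < 1 the system is underdamped.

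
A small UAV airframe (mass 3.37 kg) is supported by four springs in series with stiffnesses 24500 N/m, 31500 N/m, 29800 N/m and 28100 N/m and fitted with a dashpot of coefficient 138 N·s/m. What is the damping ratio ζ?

Series springs: 1/k_eq = 1/24500 + 1/31500 + 1/29800 + 1/28100 = 0.0001417, so k_eq = 7057 N/m.
ω_n = √(k_eq/m) = √(7057/3.37) = 45.76 rad/s.
Critical damping c_c = 2√(k_eq·m) = 2√(7057 × 3.37) = 308.4 N·s/m, so ζ = c/c_c = 138/308.4 = 0.4474.

0.447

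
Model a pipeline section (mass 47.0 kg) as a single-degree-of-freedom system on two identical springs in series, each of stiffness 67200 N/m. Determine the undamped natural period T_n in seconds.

0.235 s

Series springs: 1/k_eq = 2/67200, so k_eq = 67200/2 = 33600 N/m.
ω_n = √(k_eq/m) = √(33600/47.0) = √714.9 = 26.74 rad/s.
T_n = 2π/ω_n = 6.283/26.74 = 0.2350 s.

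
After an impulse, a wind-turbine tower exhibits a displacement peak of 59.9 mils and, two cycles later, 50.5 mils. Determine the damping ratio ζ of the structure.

Logarithmic decrement δ = (1/n)·ln(x₀/x_n) = (1/2)·ln(59.9/50.5) = (1/2)·ln(1.186) = 0.08535.
ζ = δ/√(4π² + δ²) = 0.08535/√(39.48 + 0.00728) = 0.08535/6.284 = 0.01358.

0.0136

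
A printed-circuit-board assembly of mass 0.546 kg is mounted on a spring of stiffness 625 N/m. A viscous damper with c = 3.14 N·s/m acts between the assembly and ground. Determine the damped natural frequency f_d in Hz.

ω_n = √(k/m) = √(625.0/0.546) = 33.83 rad/s.
Critical damping c_c = 2√(k·m) = 2√(625.0 × 0.546) = 36.95 N·s/m, so ζ = c/c_c = 3.14/36.95 = 0.08499.
ω_d = ω_n√(1 − ζ²) = 33.83 × √(1 − 0.00722) = 33.71 rad/s.
f_d = ω_d/(2π) = 5.365 Hz.

5.37 Hz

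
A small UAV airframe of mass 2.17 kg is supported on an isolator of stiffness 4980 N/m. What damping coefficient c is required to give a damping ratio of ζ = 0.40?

c_c = 2√(k·m) = 2√(4980 × 2.17) = 207.9 N·s/m.
c = ζ·c_c = 0.40 × 207.9 = 83.16 N·s/m.

83.2 N·s/m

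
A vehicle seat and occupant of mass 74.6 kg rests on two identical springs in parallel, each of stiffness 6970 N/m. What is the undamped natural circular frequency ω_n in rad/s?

13.7 rad/s

Parallel springs add: k_eq = 2 × 6970 = 13940 N/m.
ω_n = √(k_eq/m) = √(13940/74.6) = √186.9 = 13.67 rad/s.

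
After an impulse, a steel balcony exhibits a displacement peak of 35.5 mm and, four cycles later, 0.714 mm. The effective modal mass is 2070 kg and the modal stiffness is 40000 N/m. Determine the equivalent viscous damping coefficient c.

2800 N·s/m

Logarithmic decrement δ = (1/n)·ln(x₀/x_n) = (1/4)·ln(35.5/0.714) = (1/4)·ln(49.72) = 0.9766.
ζ = δ/√(4π² + δ²) = 0.9766/√(39.48 + 0.954) = 0.9766/6.359 = 0.1536.
c = ζ · 2√(km) = 0.1536 × 2√(40000 × 2070) = 0.1536 × 18200 = 2795 N·s/m.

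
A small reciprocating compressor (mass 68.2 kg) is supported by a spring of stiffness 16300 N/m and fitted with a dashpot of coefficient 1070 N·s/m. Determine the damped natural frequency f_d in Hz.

ω_n = √(k/m) = √(16300/68.2) = 15.46 rad/s.
Critical damping c_c = 2√(k·m) = 2√(16300 × 68.2) = 2109 N·s/m, so ζ = c/c_c = 1070/2109 = 0.5074.
ω_d = ω_n√(1 − ζ²) = 15.46 × √(1 − 0.257) = 13.32 rad/s.
f_d = ω_d/(2π) = 2.120 Hz.

2.12 Hz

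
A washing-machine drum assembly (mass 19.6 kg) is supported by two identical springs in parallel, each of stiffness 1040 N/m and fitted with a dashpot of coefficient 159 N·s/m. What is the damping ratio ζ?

Parallel springs add: k_eq = 2 × 1040 = 2080 N/m.
ω_n = √(k_eq/m) = √(2080/19.6) = 10.30 rad/s.
Critical damping c_c = 2√(k_eq·m) = 2√(2080 × 19.6) = 403.8 N·s/m, so ζ = c/c_c = 159/403.8 = 0.3937.

0.394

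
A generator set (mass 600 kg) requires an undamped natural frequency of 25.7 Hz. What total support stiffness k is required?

15600000 N/m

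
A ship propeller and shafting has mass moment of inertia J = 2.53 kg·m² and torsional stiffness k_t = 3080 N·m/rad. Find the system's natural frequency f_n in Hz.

5.55 Hz

ω_n = √(k_t/J) = √(3080/2.53) = √1217 = 34.89 rad/s.
f_n = ω_n/(2π) = 34.89/6.283 = 5.553 Hz.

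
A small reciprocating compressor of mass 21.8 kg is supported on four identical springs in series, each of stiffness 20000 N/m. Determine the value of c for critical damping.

Series springs: 1/k_eq = 4/20000, so k_eq = 20000/4 = 5000 N/m.
c_c = 2√(k_eq·m) = 2√(5000 × 21.8) = 2 × 330.2 = 660.3 N·s/m.

660 N·s/m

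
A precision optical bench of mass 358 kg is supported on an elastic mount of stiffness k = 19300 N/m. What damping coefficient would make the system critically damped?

c_c = 2√(k·m) = 2√(19300 × 358) = 2 × 2629 = 5257 N·s/m.

5260 N·s/m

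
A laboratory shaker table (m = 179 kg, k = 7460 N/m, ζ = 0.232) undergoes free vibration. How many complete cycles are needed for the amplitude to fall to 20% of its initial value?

2 cycles

Logarithmic decrement δ = 2πζ/√(1 − ζ²) = 2π × 0.2320/√(1 − 0.0538) = 1.499.
x_n/x₀ = e^(−nδ) ≤ 0.2; take ln: n ≥ ln(1/0.2)/δ = 1.609/1.499 = 1.074.
So 2 complete cycles are required.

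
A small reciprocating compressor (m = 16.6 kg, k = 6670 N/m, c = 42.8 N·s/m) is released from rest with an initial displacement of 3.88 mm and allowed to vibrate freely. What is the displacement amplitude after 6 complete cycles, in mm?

0.342 mm

ζ = c/(2√(km)) = 42.8/(2√(6670 × 16.6)) = 42.8/665.5 = 0.06431.
Logarithmic decrement δ = 2πζ/√(1 − ζ²) = 2π × 0.06431/√(1 − 0.00414) = 0.4049.
After n cycles, x_n/x₀ = e^(−nδ), so x_6 = 3.88 × e^(−6 × 0.4049) = 3.88 × 0.08808 = 0.3417 mm.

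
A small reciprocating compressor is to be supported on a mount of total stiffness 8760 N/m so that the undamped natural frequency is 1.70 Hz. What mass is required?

76.8 kg

ω_n = 2πf_n = 2π × 1.70 = 10.68 rad/s.
m = k/ω_n² = 8760/10.68² = 8760/114.1 = 76.78 kg.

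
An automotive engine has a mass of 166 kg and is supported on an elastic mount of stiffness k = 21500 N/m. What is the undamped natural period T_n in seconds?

ω_n = √(k/m) = √(21500/166) = √129.5 = 11.38 rad/s.
T_n = 2π/ω_n = 6.283/11.38 = 0.5521 s.

0.552 s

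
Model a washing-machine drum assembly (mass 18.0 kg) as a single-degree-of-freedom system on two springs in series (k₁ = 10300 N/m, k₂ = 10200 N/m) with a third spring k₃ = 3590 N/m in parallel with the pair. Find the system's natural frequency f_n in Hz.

3.50 Hz

Series pair: k_s = k₁k₂/(k₁+k₂) = (10300)(10200)/(10300 + 10200) = 5125 N/m. In parallel with k₃: k_eq = 5125 + 3590 = 8715 N/m.
ω_n = √(k_eq/m) = √(8715/18.0) = √484.2 = 22.00 rad/s.
f_n = ω_n/(2π) = 22.00/6.283 = 3.502 Hz.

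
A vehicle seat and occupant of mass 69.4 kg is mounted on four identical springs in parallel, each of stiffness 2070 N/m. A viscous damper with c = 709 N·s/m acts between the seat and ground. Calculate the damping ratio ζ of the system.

0.468

Parallel springs add: k_eq = 4 × 2070 = 8280 N/m.
ω_n = √(k_eq/m) = √(8280/69.4) = 10.92 rad/s.
Critical damping c_c = 2√(k_eq·m) = 2√(8280 × 69.4) = 1516 N·s/m, so ζ = c/c_c = 709/1516 = 0.4677.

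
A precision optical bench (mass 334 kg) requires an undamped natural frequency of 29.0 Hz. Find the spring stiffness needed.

ω_n = 2πf_n = 2π × 29.0 = 182.2 rad/s.
k = m·ω_n² = 334 × 182.2² = 334 × 33200 = 11090000 N/m.

11100000 N/m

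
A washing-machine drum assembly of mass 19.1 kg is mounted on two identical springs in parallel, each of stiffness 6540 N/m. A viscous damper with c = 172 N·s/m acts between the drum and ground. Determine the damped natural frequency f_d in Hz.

4.10 Hz

Parallel springs add: k_eq = 2 × 6540 = 13080 N/m.
ω_n = √(k_eq/m) = √(13080/19.1) = 26.17 rad/s.
Critical damping c_c = 2√(k_eq·m) = 2√(13080 × 19.1) = 999.7 N·s/m, so ζ = c/c_c = 172/999.7 = 0.1721.
ω_d = ω_n√(1 − ζ²) = 26.17 × √(1 − 0.0296) = 25.78 rad/s.
f_d = ω_d/(2π) = 4.103 Hz.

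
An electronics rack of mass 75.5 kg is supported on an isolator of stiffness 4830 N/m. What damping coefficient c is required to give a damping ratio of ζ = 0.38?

c_c = 2√(k·m) = 2√(4830 × 75.5) = 1208 N·s/m.
c = ζ·c_c = 0.38 × 1208 = 458.9 N·s/m.

459 N·s/m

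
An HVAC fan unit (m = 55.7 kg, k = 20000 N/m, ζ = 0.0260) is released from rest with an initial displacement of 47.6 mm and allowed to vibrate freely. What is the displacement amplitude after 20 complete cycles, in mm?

Logarithmic decrement δ = 2πζ/√(1 − ζ²) = 2π × 0.02600/√(1 − 0.000676) = 0.1634.
After n cycles, x_n/x₀ = e^(−nδ), so x_20 = 47.6 × e^(−20 × 0.1634) = 47.6 × 0.03807 = 1.812 mm.

1.81 mm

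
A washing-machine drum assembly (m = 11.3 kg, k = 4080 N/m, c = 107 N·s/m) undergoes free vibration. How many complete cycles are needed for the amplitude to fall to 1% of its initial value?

ζ = c/(2√(km)) = 107/(2√(4080 × 11.3)) = 107/429.4 = 0.2492.
Logarithmic decrement δ = 2πζ/√(1 − ζ²) = 2π × 0.2492/√(1 − 0.0621) = 1.617.
x_n/x₀ = e^(−nδ) ≤ 0.01; take ln: n ≥ ln(1/0.01)/δ = 4.605/1.617 = 2.849.
So 3 complete cycles are required.

3 cycles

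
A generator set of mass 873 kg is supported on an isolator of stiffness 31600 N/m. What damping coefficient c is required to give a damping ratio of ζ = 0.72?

c_c = 2√(k·m) = 2√(31600 × 873) = 10500 N·s/m.
c = ζ·c_c = 0.72 × 10500 = 7563 N·s/m.

7560 N·s/m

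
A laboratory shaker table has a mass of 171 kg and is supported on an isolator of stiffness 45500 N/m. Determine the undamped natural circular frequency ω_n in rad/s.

ω_n = √(k/m) = √(45500/171) = √266.1 = 16.31 rad/s.

16.3 rad/s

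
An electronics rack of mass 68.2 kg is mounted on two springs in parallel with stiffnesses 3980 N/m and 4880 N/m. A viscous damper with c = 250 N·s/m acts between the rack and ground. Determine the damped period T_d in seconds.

Parallel springs add: k_eq = 3980 + 4880 = 8860 N/m.
ω_n = √(k_eq/m) = √(8860/68.2) = 11.40 rad/s.
Critical damping c_c = 2√(k_eq·m) = 2√(8860 × 68.2) = 1555 N·s/m, so ζ = c/c_c = 250/1555 = 0.1608.
ω_d = ω_n√(1 − ζ²) = 11.40 × √(1 − 0.0259) = 11.25 rad/s.
T_d = 2π/ω_d = 0.5585 s.

0.559 s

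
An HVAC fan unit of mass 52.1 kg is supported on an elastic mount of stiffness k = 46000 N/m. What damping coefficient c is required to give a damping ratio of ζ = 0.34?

c_c = 2√(k·m) = 2√(46000 × 52.1) = 3096 N·s/m.
c = ζ·c_c = 0.34 × 3096 = 1053 N·s/m.

1050 N·s/m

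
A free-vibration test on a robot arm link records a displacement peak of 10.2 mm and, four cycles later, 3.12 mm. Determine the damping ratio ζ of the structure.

Logarithmic decrement δ = (1/n)·ln(x₀/x_n) = (1/4)·ln(10.2/3.12) = (1/4)·ln(3.269) = 0.2961.
ζ = δ/√(4π² + δ²) = 0.2961/√(39.48 + 0.0877) = 0.2961/6.290 = 0.04708.

0.0471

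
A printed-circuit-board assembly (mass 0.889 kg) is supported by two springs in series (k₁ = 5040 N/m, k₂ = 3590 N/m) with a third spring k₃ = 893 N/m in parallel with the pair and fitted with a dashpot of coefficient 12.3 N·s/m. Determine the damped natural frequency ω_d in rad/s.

57.6 rad/s

Series pair: k_s = k₁k₂/(k₁+k₂) = (5040)(3590)/(5040 + 3590) = 2097 N/m. In parallel with k₃: k_eq = 2097 + 893 = 2990 N/m.
ω_n = √(k_eq/m) = √(2990/0.889) = 57.99 rad/s.
Critical damping c_c = 2√(k_eq·m) = 2√(2990 × 0.889) = 103.1 N·s/m, so ζ = c/c_c = 12.3/103.1 = 0.1193.
ω_d = ω_n√(1 − ζ²) = 57.99 × √(1 − 0.0142) = 57.58 rad/s.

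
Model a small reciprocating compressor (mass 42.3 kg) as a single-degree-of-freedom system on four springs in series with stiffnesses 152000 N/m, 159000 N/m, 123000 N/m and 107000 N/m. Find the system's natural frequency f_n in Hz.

Series springs: 1/k_eq = 1/152000 + 1/159000 + 1/123000 + 1/107000 = 3.034×10^-5, so k_eq = 32960 N/m.
ω_n = √(k_eq/m) = √(32960/42.3) = √779.1 = 27.91 rad/s.
f_n = ω_n/(2π) = 27.91/6.283 = 4.442 Hz.

4.44 Hz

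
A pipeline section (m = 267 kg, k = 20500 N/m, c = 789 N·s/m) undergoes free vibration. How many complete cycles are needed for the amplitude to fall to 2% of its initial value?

4 cycles

ζ = c/(2√(km)) = 789/(2√(20500 × 267)) = 789/4679 = 0.1686.
Logarithmic decrement δ = 2πζ/√(1 − ζ²) = 2π × 0.1686/√(1 − 0.0284) = 1.075.
x_n/x₀ = e^(−nδ) ≤ 0.02; take ln: n ≥ ln(1/0.02)/δ = 3.912/1.075 = 3.640.
So 4 complete cycles are required.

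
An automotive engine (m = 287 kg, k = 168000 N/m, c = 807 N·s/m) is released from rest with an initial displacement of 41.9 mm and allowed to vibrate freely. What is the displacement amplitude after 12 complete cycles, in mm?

0.520 mm

ζ = c/(2√(km)) = 807/(2√(168000 × 287)) = 807/13890 = 0.05811.
Logarithmic decrement δ = 2πζ/√(1 − ζ²) = 2π × 0.05811/√(1 − 0.00338) = 0.3657.
After n cycles, x_n/x₀ = e^(−nδ), so x_12 = 41.9 × e^(−12 × 0.3657) = 41.9 × 0.01242 = 0.5202 mm.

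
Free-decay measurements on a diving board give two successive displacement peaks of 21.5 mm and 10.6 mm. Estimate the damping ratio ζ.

0.112

Logarithmic decrement δ = (1/n)·ln(x₀/x_n) = (1/1)·ln(21.5/10.6) = (1/1)·ln(2.028) = 0.7072.
ζ = δ/√(4π² + δ²) = 0.7072/√(39.48 + 0.500) = 0.7072/6.323 = 0.1118.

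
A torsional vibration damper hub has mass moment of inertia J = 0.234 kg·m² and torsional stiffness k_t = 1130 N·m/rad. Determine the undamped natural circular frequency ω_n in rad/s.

ω_n = √(k_t/J) = √(1130/0.234) = √4829 = 69.49 rad/s.

69.5 rad/s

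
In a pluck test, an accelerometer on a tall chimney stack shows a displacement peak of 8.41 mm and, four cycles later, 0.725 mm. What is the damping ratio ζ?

0.0971

Logarithmic decrement δ = (1/n)·ln(x₀/x_n) = (1/4)·ln(8.41/0.725) = (1/4)·ln(11.60) = 0.6128.
ζ = δ/√(4π² + δ²) = 0.6128/√(39.48 + 0.375) = 0.6128/6.313 = 0.09706.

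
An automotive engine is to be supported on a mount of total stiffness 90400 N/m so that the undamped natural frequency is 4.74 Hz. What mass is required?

102 kg

ω_n = 2πf_n = 2π × 4.74 = 29.78 rad/s.
m = k/ω_n² = 90400/29.78² = 90400/887.0 = 101.9 kg.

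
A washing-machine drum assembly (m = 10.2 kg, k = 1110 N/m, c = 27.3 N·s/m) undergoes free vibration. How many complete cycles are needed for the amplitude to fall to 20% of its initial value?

ζ = c/(2√(km)) = 27.3/(2√(1110 × 10.2)) = 27.3/212.8 = 0.1283.
Logarithmic decrement δ = 2πζ/√(1 − ζ²) = 2π × 0.1283/√(1 − 0.0165) = 0.8127.
x_n/x₀ = e^(−nδ) ≤ 0.2; take ln: n ≥ ln(1/0.2)/δ = 1.609/0.8127 = 1.980.
So 2 complete cycles are required.

2 cycles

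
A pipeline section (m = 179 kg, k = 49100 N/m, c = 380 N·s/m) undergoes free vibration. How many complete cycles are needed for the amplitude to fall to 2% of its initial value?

10 cycles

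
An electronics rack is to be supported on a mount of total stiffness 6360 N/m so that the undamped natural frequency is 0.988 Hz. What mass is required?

ω_n = 2πf_n = 2π × 0.988 = 6.208 rad/s.
m = k/ω_n² = 6360/6.208² = 6360/38.54 = 165.0 kg.

165 kg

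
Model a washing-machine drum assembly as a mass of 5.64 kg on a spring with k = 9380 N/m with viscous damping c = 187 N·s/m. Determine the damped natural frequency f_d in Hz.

ω_n = √(k/m) = √(9380/5.64) = 40.78 rad/s.
Critical damping c_c = 2√(k·m) = 2√(9380 × 5.64) = 460.0 N·s/m, so ζ = c/c_c = 187/460.0 = 0.4065.
ω_d = ω_n√(1 − ζ²) = 40.78 × √(1 − 0.165) = 37.26 rad/s.
f_d = ω_d/(2π) = 5.930 Hz.

5.93 Hz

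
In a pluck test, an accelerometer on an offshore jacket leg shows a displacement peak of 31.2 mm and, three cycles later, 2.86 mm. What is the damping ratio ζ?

Logarithmic decrement δ = (1/n)·ln(x₀/x_n) = (1/3)·ln(31.2/2.86) = (1/3)·ln(10.91) = 0.7965.
ζ = δ/√(4π² + δ²) = 0.7965/√(39.48 + 0.634) = 0.7965/6.333 = 0.1258.

0.126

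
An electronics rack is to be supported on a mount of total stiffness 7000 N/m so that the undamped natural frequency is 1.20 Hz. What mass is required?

123 kg

ω_n = 2πf_n = 2π × 1.20 = 7.540 rad/s.
m = k/ω_n² = 7000/7.540² = 7000/56.85 = 123.1 kg.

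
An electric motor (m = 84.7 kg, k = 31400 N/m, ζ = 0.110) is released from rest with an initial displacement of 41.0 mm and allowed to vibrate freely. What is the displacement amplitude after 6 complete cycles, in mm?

Logarithmic decrement δ = 2πζ/√(1 − ζ²) = 2π × 0.1100/√(1 − 0.0121) = 0.6954.
After n cycles, x_n/x₀ = e^(−nδ), so x_6 = 41.0 × e^(−6 × 0.6954) = 41.0 × 0.01542 = 0.6321 mm.

0.632 mm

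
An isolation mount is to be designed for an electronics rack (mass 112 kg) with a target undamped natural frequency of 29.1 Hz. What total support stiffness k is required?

3740000 N/m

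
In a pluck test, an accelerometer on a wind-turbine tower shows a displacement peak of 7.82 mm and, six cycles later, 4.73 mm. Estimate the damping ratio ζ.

0.0133

Logarithmic decrement δ = (1/n)·ln(x₀/x_n) = (1/6)·ln(7.82/4.73) = (1/6)·ln(1.653) = 0.08379.
ζ = δ/√(4π² + δ²) = 0.08379/√(39.48 + 0.00702) = 0.08379/6.284 = 0.01333.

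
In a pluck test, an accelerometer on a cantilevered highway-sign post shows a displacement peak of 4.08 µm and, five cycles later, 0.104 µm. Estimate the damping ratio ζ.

0.116

Logarithmic decrement δ = (1/n)·ln(x₀/x_n) = (1/5)·ln(4.08/0.104) = (1/5)·ln(39.23) = 0.7339.
ζ = δ/√(4π² + δ²) = 0.7339/√(39.48 + 0.539) = 0.7339/6.326 = 0.1160.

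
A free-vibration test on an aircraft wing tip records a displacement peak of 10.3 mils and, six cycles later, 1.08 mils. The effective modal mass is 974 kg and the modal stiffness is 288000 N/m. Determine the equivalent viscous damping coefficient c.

Logarithmic decrement δ = (1/n)·ln(x₀/x_n) = (1/6)·ln(10.3/1.08) = (1/6)·ln(9.537) = 0.3759.
ζ = δ/√(4π² + δ²) = 0.3759/√(39.48 + 0.141) = 0.3759/6.294 = 0.05971.
c = ζ · 2√(km) = 0.05971 × 2√(288000 × 974) = 0.05971 × 33500 = 2000 N·s/m.

2000 N·s/m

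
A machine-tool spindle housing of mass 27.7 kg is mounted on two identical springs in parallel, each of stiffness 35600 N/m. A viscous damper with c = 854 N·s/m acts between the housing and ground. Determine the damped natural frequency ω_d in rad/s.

Parallel springs add: k_eq = 2 × 35600 = 71200 N/m.
ω_n = √(k_eq/m) = √(71200/27.7) = 50.70 rad/s.
Critical damping c_c = 2√(k_eq·m) = 2√(71200 × 27.7) = 2809 N·s/m, so ζ = c/c_c = 854/2809 = 0.3041.
ω_d = ω_n√(1 − ζ²) = 50.70 × √(1 − 0.0924) = 48.30 rad/s.

48.3 rad/s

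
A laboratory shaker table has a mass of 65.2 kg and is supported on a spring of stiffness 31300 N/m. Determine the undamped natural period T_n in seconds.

0.287 s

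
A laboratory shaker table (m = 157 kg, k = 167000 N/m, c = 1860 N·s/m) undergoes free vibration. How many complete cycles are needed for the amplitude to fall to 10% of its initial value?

2 cycles

ζ = c/(2√(km)) = 1860/(2√(167000 × 157)) = 1860/10240 = 0.1816.
Logarithmic decrement δ = 2πζ/√(1 − ζ²) = 2π × 0.1816/√(1 − 0.0330) = 1.160.
x_n/x₀ = e^(−nδ) ≤ 0.1; take ln: n ≥ ln(1/0.1)/δ = 2.303/1.160 = 1.984.
So 2 complete cycles are required.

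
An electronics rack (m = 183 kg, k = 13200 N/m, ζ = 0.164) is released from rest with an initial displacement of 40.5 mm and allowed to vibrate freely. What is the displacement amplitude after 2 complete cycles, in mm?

5.01 mm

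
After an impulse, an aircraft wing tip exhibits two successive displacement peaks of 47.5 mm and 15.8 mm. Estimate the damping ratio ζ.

0.173

Logarithmic decrement δ = (1/n)·ln(x₀/x_n) = (1/1)·ln(47.5/15.8) = (1/1)·ln(3.006) = 1.101.
ζ = δ/√(4π² + δ²) = 1.101/√(39.48 + 1.21) = 1.101/6.379 = 0.1726.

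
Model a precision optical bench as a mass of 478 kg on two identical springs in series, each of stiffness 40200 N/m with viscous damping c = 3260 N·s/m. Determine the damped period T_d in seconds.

1.14 s

Series springs: 1/k_eq = 2/40200, so k_eq = 40200/2 = 20100 N/m.
ω_n = √(k_eq/m) = √(20100/478) = 6.485 rad/s.
Critical damping c_c = 2√(k_eq·m) = 2√(20100 × 478) = 6199 N·s/m, so ζ = c/c_c = 3260/6199 = 0.5259.
ω_d = ω_n√(1 − ζ²) = 6.485 × √(1 − 0.277) = 5.516 rad/s.
T_d = 2π/ω_d = 1.139 s.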